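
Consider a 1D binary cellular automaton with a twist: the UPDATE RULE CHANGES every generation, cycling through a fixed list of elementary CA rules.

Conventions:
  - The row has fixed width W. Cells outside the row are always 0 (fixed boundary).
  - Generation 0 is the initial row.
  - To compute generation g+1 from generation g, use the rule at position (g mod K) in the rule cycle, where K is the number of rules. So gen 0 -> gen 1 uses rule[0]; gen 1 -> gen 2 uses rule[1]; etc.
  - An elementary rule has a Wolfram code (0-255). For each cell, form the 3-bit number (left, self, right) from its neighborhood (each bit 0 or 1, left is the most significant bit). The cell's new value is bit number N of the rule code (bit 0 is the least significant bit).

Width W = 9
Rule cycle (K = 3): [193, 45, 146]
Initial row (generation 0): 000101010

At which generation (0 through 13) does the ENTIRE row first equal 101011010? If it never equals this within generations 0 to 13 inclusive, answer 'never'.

Gen 0: 000101010
Gen 1 (rule 193): 110000000
Gen 2 (rule 45): 100111111
Gen 3 (rule 146): 011011110
Gen 4 (rule 193): 001001110
Gen 5 (rule 45): 101001000
Gen 6 (rule 146): 000110100
Gen 7 (rule 193): 110010001
Gen 8 (rule 45): 100010101
Gen 9 (rule 146): 010100000
Gen 10 (rule 193): 000001111
Gen 11 (rule 45): 111101000
Gen 12 (rule 146): 011000100
Gen 13 (rule 193): 001010001

Answer: never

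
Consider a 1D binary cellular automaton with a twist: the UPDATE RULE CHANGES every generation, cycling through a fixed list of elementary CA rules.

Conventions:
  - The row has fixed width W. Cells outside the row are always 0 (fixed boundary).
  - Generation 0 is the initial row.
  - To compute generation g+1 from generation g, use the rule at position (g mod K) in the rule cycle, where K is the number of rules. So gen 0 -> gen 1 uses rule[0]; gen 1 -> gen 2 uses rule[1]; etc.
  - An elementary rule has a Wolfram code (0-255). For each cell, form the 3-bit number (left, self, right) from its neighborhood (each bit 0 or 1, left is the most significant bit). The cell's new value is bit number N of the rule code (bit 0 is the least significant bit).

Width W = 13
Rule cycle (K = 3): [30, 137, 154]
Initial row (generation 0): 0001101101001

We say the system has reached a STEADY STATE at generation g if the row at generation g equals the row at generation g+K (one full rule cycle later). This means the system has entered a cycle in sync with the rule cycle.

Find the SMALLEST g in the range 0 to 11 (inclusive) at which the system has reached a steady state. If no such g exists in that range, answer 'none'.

Answer: none

Derivation:
Gen 0: 0001101101001
Gen 1 (rule 30): 0011001001111
Gen 2 (rule 137): 1010000001110
Gen 3 (rule 154): 0001000011101
Gen 4 (rule 30): 0011100110001
Gen 5 (rule 137): 1011000100100
Gen 6 (rule 154): 0010101011010
Gen 7 (rule 30): 0110101010011
Gen 8 (rule 137): 0100000000010
Gen 9 (rule 154): 1010000000101
Gen 10 (rule 30): 1011000001101
Gen 11 (rule 137): 0010011101000
Gen 12 (rule 154): 0101111000100
Gen 13 (rule 30): 1101000101110
Gen 14 (rule 137): 1000010001100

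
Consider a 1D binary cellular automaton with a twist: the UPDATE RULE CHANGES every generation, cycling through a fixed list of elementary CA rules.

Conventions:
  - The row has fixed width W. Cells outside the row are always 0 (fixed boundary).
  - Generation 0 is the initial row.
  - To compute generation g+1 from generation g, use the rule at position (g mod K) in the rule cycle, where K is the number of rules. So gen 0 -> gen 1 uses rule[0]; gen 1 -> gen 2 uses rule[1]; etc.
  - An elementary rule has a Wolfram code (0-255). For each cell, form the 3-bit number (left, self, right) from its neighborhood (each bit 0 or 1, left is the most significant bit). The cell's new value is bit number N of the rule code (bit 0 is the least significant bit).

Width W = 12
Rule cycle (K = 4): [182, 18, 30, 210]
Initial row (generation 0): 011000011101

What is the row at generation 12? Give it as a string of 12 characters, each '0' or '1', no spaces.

Answer: 000101110101

Derivation:
Gen 0: 011000011101
Gen 1 (rule 182): 100100101011
Gen 2 (rule 18): 011011000000
Gen 3 (rule 30): 110010100000
Gen 4 (rule 210): 011100010000
Gen 5 (rule 182): 101010111000
Gen 6 (rule 18): 000000000100
Gen 7 (rule 30): 000000001110
Gen 8 (rule 210): 000000010111
Gen 9 (rule 182): 000000111010
Gen 10 (rule 18): 000001000001
Gen 11 (rule 30): 000011100011
Gen 12 (rule 210): 000101110101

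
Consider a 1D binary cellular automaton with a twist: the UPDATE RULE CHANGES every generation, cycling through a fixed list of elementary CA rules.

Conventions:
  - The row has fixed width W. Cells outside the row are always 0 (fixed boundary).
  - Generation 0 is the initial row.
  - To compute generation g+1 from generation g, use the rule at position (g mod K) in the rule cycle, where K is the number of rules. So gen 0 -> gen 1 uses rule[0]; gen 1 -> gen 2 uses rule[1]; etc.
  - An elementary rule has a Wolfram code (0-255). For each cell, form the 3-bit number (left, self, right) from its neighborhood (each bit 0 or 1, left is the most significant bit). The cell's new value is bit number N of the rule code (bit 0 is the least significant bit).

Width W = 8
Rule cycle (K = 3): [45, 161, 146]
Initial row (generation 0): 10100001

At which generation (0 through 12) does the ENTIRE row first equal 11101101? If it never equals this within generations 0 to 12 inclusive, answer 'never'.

Answer: 1

Derivation:
Gen 0: 10100001
Gen 1 (rule 45): 11101101
Gen 2 (rule 161): 01010010
Gen 3 (rule 146): 10001101
Gen 4 (rule 45): 10101011
Gen 5 (rule 161): 01010100
Gen 6 (rule 146): 10000010
Gen 7 (rule 45): 10111010
Gen 8 (rule 161): 01010100
Gen 9 (rule 146): 10000010
Gen 10 (rule 45): 10111010
Gen 11 (rule 161): 01010100
Gen 12 (rule 146): 10000010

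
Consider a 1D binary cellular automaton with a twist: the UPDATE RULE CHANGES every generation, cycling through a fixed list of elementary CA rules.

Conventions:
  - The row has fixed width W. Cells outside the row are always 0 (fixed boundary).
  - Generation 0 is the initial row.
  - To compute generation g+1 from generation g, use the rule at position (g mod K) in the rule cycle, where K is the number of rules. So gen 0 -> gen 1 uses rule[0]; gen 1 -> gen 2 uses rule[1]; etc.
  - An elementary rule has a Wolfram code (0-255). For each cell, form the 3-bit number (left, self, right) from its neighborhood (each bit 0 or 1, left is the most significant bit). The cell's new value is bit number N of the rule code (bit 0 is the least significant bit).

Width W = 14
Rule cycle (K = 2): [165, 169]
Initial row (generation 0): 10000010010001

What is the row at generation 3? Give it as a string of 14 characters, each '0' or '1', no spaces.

Answer: 00101101101110

Derivation:
Gen 0: 10000010010001
Gen 1 (rule 165): 10111010010101
Gen 2 (rule 169): 01110100001010
Gen 3 (rule 165): 00101101101110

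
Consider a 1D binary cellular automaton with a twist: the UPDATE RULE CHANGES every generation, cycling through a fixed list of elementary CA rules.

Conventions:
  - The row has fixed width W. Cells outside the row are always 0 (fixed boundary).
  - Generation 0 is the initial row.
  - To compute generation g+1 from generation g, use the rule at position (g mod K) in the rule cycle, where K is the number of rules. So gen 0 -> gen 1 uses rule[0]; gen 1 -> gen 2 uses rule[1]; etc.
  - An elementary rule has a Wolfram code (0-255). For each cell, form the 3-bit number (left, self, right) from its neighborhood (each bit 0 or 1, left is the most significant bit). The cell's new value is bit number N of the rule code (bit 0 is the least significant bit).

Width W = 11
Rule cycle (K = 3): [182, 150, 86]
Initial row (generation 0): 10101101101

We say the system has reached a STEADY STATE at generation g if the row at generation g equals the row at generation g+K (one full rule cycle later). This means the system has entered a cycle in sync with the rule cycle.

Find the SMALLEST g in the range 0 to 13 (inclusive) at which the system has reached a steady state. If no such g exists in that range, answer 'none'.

Gen 0: 10101101101
Gen 1 (rule 182): 11110010011
Gen 2 (rule 150): 01101111100
Gen 3 (rule 86): 10100000110
Gen 4 (rule 182): 11110001001
Gen 5 (rule 150): 01101011111
Gen 6 (rule 86): 10101000001
Gen 7 (rule 182): 11111100011
Gen 8 (rule 150): 01111010100
Gen 9 (rule 86): 10001010110
Gen 10 (rule 182): 11011111001
Gen 11 (rule 150): 00001110111
Gen 12 (rule 86): 00010010001
Gen 13 (rule 182): 00111111011
Gen 14 (rule 150): 01011110000
Gen 15 (rule 86): 11000011000
Gen 16 (rule 182): 00100100100

Answer: none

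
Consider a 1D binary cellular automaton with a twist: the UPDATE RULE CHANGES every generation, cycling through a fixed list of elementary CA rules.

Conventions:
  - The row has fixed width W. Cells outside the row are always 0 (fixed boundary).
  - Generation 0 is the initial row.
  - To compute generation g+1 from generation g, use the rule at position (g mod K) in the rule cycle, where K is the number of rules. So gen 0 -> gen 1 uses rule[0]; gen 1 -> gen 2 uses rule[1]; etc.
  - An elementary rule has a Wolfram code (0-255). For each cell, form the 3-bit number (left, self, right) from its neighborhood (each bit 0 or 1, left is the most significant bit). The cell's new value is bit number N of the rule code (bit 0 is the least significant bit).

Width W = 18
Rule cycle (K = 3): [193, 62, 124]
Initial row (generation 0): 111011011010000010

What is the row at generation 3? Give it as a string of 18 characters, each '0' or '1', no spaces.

Gen 0: 111011011010000010
Gen 1 (rule 193): 011001001000111000
Gen 2 (rule 62): 110111111101100100
Gen 3 (rule 124): 111100000111110110

Answer: 111100000111110110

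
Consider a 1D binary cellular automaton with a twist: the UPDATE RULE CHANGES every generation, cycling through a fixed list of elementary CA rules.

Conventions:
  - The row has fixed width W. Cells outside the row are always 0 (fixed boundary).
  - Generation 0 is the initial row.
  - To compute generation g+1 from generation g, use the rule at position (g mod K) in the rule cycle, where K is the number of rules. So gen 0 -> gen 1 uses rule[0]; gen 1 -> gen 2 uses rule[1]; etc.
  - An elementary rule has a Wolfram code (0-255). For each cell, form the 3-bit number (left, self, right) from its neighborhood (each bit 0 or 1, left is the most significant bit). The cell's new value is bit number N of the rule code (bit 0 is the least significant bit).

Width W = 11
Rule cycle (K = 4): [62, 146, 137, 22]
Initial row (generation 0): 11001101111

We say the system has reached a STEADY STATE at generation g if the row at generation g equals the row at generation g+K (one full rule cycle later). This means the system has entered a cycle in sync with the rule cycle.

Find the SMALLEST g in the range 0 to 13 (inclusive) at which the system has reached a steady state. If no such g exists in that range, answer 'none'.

Answer: 12

Derivation:
Gen 0: 11001101111
Gen 1 (rule 62): 10111011000
Gen 2 (rule 146): 00010000100
Gen 3 (rule 137): 11000110001
Gen 4 (rule 22): 00101001011
Gen 5 (rule 62): 01111111110
Gen 6 (rule 146): 10111111101
Gen 7 (rule 137): 00111111000
Gen 8 (rule 22): 01000000100
Gen 9 (rule 62): 11100001110
Gen 10 (rule 146): 01010010101
Gen 11 (rule 137): 00000000000
Gen 12 (rule 22): 00000000000
Gen 13 (rule 62): 00000000000
Gen 14 (rule 146): 00000000000
Gen 15 (rule 137): 11111111111
Gen 16 (rule 22): 00000000000
Gen 17 (rule 62): 00000000000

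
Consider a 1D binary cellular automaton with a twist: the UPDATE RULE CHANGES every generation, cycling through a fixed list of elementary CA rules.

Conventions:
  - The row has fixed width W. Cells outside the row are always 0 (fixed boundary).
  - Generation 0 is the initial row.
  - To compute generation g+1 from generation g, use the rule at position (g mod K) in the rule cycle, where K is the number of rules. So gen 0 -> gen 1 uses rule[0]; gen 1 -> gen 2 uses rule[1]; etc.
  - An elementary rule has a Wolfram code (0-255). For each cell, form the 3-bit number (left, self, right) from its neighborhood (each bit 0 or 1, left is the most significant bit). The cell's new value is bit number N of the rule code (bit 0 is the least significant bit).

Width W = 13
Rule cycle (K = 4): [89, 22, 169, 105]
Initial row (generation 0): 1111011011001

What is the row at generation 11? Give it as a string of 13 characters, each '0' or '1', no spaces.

Answer: 0000100111111

Derivation:
Gen 0: 1111011011001
Gen 1 (rule 89): 1001011011100
Gen 2 (rule 22): 1111000000010
Gen 3 (rule 169): 1110011111000
Gen 4 (rule 105): 1010010001011
Gen 5 (rule 89): 0001001100011
Gen 6 (rule 22): 0011110010100
Gen 7 (rule 169): 1011100001001
Gen 8 (rule 105): 0110101100000
Gen 9 (rule 89): 0110001111111
Gen 10 (rule 22): 1001010000000
Gen 11 (rule 169): 0000100111111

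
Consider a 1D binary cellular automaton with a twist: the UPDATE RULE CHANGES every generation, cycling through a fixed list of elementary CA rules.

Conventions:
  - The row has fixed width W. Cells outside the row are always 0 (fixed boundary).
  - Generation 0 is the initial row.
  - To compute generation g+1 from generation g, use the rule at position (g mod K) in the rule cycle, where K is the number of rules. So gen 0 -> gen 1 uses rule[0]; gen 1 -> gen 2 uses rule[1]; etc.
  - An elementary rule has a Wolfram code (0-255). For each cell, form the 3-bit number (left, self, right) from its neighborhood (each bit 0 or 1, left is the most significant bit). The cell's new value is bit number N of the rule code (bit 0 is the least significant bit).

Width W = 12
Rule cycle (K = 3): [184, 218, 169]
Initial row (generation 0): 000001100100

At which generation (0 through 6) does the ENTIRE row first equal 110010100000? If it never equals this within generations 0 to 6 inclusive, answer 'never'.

Gen 0: 000001100100
Gen 1 (rule 184): 000001010010
Gen 2 (rule 218): 000010001101
Gen 3 (rule 169): 111000101010
Gen 4 (rule 184): 110100010101
Gen 5 (rule 218): 110010100000
Gen 6 (rule 169): 100001001111

Answer: 5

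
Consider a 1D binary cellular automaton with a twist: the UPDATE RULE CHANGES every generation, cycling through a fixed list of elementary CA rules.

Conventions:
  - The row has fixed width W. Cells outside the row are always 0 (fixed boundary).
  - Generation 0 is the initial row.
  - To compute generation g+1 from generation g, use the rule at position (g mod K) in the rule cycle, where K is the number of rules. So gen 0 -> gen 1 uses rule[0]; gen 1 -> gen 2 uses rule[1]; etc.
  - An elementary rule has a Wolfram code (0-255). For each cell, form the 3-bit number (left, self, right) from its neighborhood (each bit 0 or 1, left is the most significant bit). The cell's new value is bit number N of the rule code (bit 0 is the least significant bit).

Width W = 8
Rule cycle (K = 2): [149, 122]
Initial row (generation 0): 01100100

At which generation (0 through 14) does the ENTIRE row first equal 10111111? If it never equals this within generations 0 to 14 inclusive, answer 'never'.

Gen 0: 01100100
Gen 1 (rule 149): 00010111
Gen 2 (rule 122): 00101101
Gen 3 (rule 149): 10100001
Gen 4 (rule 122): 01010010
Gen 5 (rule 149): 01011011
Gen 6 (rule 122): 10111111
Gen 7 (rule 149): 10011110
Gen 8 (rule 122): 01110011
Gen 9 (rule 149): 00101000
Gen 10 (rule 122): 01010100
Gen 11 (rule 149): 01010111
Gen 12 (rule 122): 10101101
Gen 13 (rule 149): 10100001
Gen 14 (rule 122): 01010010

Answer: 6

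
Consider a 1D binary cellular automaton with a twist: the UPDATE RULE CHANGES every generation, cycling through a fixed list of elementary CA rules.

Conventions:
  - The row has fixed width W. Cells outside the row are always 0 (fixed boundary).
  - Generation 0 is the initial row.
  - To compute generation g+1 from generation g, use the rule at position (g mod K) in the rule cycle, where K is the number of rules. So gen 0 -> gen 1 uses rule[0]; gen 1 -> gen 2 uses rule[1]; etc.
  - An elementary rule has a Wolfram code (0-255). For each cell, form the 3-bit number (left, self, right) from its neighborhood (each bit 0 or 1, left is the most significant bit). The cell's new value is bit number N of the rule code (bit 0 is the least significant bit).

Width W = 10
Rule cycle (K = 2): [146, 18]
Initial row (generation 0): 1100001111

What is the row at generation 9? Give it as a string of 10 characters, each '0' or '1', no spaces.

Gen 0: 1100001111
Gen 1 (rule 146): 0010010110
Gen 2 (rule 18): 0101100001
Gen 3 (rule 146): 1000010010
Gen 4 (rule 18): 0100101101
Gen 5 (rule 146): 1011000000
Gen 6 (rule 18): 0000100000
Gen 7 (rule 146): 0001010000
Gen 8 (rule 18): 0010001000
Gen 9 (rule 146): 0101010100

Answer: 0101010100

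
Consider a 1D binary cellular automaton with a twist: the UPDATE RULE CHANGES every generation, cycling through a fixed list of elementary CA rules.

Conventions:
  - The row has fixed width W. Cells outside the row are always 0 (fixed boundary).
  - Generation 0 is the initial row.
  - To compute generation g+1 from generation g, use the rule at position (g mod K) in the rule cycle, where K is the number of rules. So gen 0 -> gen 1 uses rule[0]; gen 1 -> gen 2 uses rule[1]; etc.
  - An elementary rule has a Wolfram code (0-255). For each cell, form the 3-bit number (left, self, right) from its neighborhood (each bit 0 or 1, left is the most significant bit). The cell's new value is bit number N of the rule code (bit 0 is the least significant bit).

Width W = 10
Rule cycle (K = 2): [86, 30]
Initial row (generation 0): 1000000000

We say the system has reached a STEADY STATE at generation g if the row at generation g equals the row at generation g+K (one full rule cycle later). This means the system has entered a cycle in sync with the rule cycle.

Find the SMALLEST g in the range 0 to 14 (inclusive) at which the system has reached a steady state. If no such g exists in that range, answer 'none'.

Answer: 8

Derivation:
Gen 0: 1000000000
Gen 1 (rule 86): 1100000000
Gen 2 (rule 30): 1010000000
Gen 3 (rule 86): 1011000000
Gen 4 (rule 30): 1010100000
Gen 5 (rule 86): 1010110000
Gen 6 (rule 30): 1010101000
Gen 7 (rule 86): 1010101100
Gen 8 (rule 30): 1010101010
Gen 9 (rule 86): 1010101011
Gen 10 (rule 30): 1010101010
Gen 11 (rule 86): 1010101011
Gen 12 (rule 30): 1010101010
Gen 13 (rule 86): 1010101011
Gen 14 (rule 30): 1010101010
Gen 15 (rule 86): 1010101011
Gen 16 (rule 30): 1010101010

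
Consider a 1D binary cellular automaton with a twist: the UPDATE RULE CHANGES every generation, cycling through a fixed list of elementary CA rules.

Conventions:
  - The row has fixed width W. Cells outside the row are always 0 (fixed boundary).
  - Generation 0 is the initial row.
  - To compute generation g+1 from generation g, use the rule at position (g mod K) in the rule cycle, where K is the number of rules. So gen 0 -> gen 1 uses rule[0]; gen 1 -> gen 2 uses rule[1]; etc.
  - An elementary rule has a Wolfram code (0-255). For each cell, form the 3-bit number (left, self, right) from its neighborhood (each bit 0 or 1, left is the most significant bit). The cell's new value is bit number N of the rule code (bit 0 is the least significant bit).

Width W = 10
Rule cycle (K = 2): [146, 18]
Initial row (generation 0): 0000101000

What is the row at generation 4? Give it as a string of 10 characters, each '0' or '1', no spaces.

Answer: 1010000010

Derivation:
Gen 0: 0000101000
Gen 1 (rule 146): 0001000100
Gen 2 (rule 18): 0010101010
Gen 3 (rule 146): 0100000001
Gen 4 (rule 18): 1010000010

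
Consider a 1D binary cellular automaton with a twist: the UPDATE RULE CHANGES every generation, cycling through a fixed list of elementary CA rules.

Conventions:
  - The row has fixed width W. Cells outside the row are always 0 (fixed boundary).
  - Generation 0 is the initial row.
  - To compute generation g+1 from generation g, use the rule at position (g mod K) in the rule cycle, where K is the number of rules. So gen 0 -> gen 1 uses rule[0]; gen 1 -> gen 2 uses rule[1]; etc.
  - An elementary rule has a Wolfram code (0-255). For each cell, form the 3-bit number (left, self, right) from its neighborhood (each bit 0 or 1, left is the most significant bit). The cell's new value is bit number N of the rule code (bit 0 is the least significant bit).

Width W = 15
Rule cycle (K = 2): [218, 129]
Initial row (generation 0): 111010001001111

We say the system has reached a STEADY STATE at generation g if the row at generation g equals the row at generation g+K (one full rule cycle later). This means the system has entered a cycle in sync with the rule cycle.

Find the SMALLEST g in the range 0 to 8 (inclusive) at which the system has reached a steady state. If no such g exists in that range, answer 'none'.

Answer: 7

Derivation:
Gen 0: 111010001001111
Gen 1 (rule 218): 111001010111111
Gen 2 (rule 129): 010000000011110
Gen 3 (rule 218): 101000000111111
Gen 4 (rule 129): 000011110011110
Gen 5 (rule 218): 000111111111111
Gen 6 (rule 129): 110011111111110
Gen 7 (rule 218): 111111111111111
Gen 8 (rule 129): 011111111111110
Gen 9 (rule 218): 111111111111111
Gen 10 (rule 129): 011111111111110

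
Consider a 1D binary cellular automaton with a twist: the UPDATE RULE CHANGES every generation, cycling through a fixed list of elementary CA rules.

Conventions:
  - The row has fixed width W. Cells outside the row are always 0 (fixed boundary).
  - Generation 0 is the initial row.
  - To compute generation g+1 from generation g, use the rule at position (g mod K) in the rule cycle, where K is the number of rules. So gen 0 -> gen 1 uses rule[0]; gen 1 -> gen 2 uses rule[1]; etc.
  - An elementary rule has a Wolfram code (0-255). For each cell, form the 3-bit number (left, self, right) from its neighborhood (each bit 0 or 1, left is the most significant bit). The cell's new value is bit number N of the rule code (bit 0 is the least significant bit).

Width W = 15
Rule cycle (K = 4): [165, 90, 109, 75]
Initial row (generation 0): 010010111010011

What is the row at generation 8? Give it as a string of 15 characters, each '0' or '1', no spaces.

Answer: 000010101101100

Derivation:
Gen 0: 010010111010011
Gen 1 (rule 165): 010011010110000
Gen 2 (rule 90): 101111000111000
Gen 3 (rule 109): 111001010101011
Gen 4 (rule 75): 101010000000011
Gen 5 (rule 165): 111110111111000
Gen 6 (rule 90): 100010100001100
Gen 7 (rule 109): 101011101101101
Gen 8 (rule 75): 000010101101100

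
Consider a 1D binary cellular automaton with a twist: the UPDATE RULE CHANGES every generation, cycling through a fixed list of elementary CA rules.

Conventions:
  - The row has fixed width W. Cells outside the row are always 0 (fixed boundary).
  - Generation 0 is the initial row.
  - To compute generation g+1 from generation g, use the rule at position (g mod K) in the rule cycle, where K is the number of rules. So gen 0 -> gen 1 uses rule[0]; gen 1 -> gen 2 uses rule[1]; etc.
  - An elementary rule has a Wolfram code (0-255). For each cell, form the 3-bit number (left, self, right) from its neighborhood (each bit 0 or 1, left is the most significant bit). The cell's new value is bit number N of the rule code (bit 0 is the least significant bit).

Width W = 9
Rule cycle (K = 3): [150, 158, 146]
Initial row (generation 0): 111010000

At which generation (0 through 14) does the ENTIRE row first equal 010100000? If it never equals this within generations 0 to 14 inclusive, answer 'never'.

Answer: never

Derivation:
Gen 0: 111010000
Gen 1 (rule 150): 010011000
Gen 2 (rule 158): 111110100
Gen 3 (rule 146): 011100010
Gen 4 (rule 150): 101010111
Gen 5 (rule 158): 101010110
Gen 6 (rule 146): 000000001
Gen 7 (rule 150): 000000011
Gen 8 (rule 158): 000000110
Gen 9 (rule 146): 000001001
Gen 10 (rule 150): 000011111
Gen 11 (rule 158): 000111110
Gen 12 (rule 146): 001011101
Gen 13 (rule 150): 011001001
Gen 14 (rule 158): 110111111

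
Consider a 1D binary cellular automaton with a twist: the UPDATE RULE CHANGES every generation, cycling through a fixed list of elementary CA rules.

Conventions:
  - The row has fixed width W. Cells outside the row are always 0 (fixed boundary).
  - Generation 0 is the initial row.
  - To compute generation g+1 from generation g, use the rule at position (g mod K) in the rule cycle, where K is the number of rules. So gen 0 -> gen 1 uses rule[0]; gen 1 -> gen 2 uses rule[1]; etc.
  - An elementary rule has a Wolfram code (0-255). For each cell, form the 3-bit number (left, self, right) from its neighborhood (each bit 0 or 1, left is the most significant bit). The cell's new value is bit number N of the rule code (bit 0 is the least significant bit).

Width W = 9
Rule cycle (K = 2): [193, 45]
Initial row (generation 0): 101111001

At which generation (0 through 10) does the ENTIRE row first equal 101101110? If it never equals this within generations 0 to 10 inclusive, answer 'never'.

Gen 0: 101111001
Gen 1 (rule 193): 000111000
Gen 2 (rule 45): 110100011
Gen 3 (rule 193): 010001001
Gen 4 (rule 45): 010101001
Gen 5 (rule 193): 000000000
Gen 6 (rule 45): 111111111
Gen 7 (rule 193): 011111111
Gen 8 (rule 45): 010000000
Gen 9 (rule 193): 000111111
Gen 10 (rule 45): 110100000

Answer: never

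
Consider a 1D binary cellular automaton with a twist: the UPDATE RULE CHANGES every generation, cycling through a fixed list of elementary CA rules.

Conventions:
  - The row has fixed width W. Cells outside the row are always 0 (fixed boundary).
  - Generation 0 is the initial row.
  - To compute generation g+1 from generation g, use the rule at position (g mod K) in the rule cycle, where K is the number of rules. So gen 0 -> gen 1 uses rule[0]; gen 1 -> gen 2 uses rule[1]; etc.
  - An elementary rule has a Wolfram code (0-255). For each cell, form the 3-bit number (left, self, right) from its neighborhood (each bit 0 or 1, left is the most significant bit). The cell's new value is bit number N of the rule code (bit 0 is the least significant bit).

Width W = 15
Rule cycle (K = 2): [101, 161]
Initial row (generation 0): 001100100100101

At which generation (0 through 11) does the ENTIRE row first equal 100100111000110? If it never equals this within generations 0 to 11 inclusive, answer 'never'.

Gen 0: 001100100100101
Gen 1 (rule 101): 100100100100111
Gen 2 (rule 161): 000000000000010
Gen 3 (rule 101): 111111111111010
Gen 4 (rule 161): 011111111110100
Gen 5 (rule 101): 000000000011101
Gen 6 (rule 161): 111111111001010
Gen 7 (rule 101): 000000001001110
Gen 8 (rule 161): 111111100000100
Gen 9 (rule 101): 000000101110101
Gen 10 (rule 161): 111110010101010
Gen 11 (rule 101): 000010011111110

Answer: never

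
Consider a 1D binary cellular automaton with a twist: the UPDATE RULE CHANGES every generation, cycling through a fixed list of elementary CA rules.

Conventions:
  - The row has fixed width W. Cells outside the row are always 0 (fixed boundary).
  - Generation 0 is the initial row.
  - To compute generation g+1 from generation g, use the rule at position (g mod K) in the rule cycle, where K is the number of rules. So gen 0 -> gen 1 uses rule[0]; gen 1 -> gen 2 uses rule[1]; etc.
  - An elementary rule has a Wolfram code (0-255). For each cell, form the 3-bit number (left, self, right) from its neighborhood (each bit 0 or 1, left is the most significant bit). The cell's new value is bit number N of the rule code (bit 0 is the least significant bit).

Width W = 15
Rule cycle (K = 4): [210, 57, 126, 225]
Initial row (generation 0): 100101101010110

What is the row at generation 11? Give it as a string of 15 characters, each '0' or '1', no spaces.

Answer: 111111111110000

Derivation:
Gen 0: 100101101010110
Gen 1 (rule 210): 011000100000011
Gen 2 (rule 57): 010110011111010
Gen 3 (rule 126): 111111110001111
Gen 4 (rule 225): 011111110100111
Gen 5 (rule 210): 101111110011011
Gen 6 (rule 57): 011000001010110
Gen 7 (rule 126): 111100011111111
Gen 8 (rule 225): 011101001111111
Gen 9 (rule 210): 101100110111111
Gen 10 (rule 57): 011010101100000
Gen 11 (rule 126): 111111111110000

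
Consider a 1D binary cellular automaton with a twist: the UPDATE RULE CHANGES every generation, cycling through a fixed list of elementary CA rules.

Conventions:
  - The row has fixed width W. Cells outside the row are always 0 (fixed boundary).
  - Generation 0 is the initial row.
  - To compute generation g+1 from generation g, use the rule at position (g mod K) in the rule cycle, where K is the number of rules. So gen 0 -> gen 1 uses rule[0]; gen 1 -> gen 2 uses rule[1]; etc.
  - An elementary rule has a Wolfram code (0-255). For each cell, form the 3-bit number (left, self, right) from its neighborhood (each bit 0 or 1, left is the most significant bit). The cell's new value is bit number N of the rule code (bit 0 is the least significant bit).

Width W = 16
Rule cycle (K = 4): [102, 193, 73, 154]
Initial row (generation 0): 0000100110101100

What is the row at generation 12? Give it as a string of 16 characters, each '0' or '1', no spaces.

Answer: 1111111110010010

Derivation:
Gen 0: 0000100110101100
Gen 1 (rule 102): 0001101011110100
Gen 2 (rule 193): 1100100001110001
Gen 3 (rule 73): 1100001101010100
Gen 4 (rule 154): 1010011000000010
Gen 5 (rule 102): 1110101000000110
Gen 6 (rule 193): 0110000011110010
Gen 7 (rule 73): 0110111010010000
Gen 8 (rule 154): 1100110001101000
Gen 9 (rule 102): 0101010010111000
Gen 10 (rule 193): 0000000000011011
Gen 11 (rule 73): 1111111111011011
Gen 12 (rule 154): 1111111110010010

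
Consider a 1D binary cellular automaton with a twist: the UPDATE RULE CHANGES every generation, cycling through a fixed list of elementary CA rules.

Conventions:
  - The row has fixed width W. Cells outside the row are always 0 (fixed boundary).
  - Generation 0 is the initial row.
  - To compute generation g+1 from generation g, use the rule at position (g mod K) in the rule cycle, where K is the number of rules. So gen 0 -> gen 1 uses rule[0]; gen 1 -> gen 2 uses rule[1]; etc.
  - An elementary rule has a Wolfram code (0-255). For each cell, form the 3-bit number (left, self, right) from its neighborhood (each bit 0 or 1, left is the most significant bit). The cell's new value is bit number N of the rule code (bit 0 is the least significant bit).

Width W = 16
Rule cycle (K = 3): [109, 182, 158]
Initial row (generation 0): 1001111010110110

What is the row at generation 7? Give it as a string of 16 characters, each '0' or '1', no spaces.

Gen 0: 1001111010110110
Gen 1 (rule 109): 1001001111111110
Gen 2 (rule 182): 1111110111111101
Gen 3 (rule 158): 1111100111111001
Gen 4 (rule 109): 1000100100001001
Gen 5 (rule 182): 1101111110011111
Gen 6 (rule 158): 1001111101111110
Gen 7 (rule 109): 1001000111000010

Answer: 1001000111000010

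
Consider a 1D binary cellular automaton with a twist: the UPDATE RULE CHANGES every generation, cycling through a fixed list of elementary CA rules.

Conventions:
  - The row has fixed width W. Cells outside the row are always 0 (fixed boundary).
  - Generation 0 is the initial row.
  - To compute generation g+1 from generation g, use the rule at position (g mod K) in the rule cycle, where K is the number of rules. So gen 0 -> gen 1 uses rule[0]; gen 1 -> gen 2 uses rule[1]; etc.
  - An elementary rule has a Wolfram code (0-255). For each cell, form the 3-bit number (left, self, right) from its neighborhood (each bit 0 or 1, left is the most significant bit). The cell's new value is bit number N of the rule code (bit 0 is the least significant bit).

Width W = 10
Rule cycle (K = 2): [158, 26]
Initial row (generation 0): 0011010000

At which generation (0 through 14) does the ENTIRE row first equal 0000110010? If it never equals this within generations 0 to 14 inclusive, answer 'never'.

Gen 0: 0011010000
Gen 1 (rule 158): 0110011000
Gen 2 (rule 26): 1101110100
Gen 3 (rule 158): 1001100110
Gen 4 (rule 26): 0111011101
Gen 5 (rule 158): 1110011001
Gen 6 (rule 26): 1001110110
Gen 7 (rule 158): 1111100101
Gen 8 (rule 26): 1000011000
Gen 9 (rule 158): 1100110100
Gen 10 (rule 26): 1011100010
Gen 11 (rule 158): 1011010111
Gen 12 (rule 26): 0010000100
Gen 13 (rule 158): 0111001110
Gen 14 (rule 26): 1100111001

Answer: never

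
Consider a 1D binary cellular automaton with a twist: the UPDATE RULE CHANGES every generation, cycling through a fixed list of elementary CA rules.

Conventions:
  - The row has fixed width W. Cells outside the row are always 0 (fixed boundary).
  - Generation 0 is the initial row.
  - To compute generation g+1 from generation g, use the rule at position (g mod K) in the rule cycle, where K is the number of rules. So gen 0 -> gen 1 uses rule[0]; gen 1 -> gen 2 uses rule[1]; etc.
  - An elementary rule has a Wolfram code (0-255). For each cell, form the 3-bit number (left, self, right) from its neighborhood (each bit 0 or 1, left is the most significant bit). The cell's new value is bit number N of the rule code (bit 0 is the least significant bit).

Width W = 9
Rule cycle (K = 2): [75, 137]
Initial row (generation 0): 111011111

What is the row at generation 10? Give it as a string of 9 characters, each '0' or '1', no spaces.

Gen 0: 111011111
Gen 1 (rule 75): 101010001
Gen 2 (rule 137): 000000100
Gen 3 (rule 75): 111111001
Gen 4 (rule 137): 111110000
Gen 5 (rule 75): 100010111
Gen 6 (rule 137): 001000110
Gen 7 (rule 75): 110011110
Gen 8 (rule 137): 100011100
Gen 9 (rule 75): 001110101
Gen 10 (rule 137): 101100000

Answer: 101100000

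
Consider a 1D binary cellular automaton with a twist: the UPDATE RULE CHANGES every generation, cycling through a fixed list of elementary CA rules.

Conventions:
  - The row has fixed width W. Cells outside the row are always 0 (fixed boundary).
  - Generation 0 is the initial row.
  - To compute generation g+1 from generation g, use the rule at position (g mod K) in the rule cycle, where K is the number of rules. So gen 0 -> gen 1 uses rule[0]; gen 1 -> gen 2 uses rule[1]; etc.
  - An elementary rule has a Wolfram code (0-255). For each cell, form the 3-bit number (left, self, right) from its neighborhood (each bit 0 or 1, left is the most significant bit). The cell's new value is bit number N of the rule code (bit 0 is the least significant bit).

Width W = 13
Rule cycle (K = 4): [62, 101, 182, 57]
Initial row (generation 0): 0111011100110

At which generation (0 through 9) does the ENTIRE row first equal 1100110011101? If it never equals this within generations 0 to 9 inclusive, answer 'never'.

Gen 0: 0111011100110
Gen 1 (rule 62): 1100110011101
Gen 2 (rule 101): 0100010000111
Gen 3 (rule 182): 1110111001010
Gen 4 (rule 57): 1001100100101
Gen 5 (rule 62): 1111011111111
Gen 6 (rule 101): 0001100000001
Gen 7 (rule 182): 0010010000011
Gen 8 (rule 57): 1001001111010
Gen 9 (rule 62): 1111111000111

Answer: 1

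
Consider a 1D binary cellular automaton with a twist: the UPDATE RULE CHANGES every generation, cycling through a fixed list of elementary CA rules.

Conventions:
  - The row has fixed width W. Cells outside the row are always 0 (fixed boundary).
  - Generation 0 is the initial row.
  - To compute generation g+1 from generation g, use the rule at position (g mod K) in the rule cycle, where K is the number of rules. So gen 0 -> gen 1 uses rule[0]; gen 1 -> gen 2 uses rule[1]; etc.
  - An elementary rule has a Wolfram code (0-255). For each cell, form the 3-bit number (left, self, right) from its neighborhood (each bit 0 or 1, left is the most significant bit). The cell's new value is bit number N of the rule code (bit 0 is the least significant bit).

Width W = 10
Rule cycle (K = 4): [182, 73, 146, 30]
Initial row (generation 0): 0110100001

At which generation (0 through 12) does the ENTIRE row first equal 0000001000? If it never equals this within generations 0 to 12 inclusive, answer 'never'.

Gen 0: 0110100001
Gen 1 (rule 182): 1001110011
Gen 2 (rule 73): 0001010011
Gen 3 (rule 146): 0010001100
Gen 4 (rule 30): 0111011010
Gen 5 (rule 182): 1010100111
Gen 6 (rule 73): 0000000101
Gen 7 (rule 146): 0000001000
Gen 8 (rule 30): 0000011100
Gen 9 (rule 182): 0000101010
Gen 10 (rule 73): 1110000000
Gen 11 (rule 146): 0101000000
Gen 12 (rule 30): 1101100000

Answer: 7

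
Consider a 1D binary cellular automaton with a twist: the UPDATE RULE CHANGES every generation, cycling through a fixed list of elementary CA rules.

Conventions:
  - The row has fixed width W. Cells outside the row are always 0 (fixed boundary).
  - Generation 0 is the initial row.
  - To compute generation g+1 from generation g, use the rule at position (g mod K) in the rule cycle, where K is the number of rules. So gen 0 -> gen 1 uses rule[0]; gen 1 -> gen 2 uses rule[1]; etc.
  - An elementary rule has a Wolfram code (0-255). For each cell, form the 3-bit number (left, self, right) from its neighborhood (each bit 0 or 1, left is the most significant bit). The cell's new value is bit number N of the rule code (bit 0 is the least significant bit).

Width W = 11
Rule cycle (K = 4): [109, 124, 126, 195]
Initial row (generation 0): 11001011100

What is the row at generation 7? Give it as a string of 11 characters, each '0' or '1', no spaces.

Answer: 10001111111

Derivation:
Gen 0: 11001011100
Gen 1 (rule 109): 11001110101
Gen 2 (rule 124): 11101011111
Gen 3 (rule 126): 10111110001
Gen 4 (rule 195): 00011110110
Gen 5 (rule 109): 11010011110
Gen 6 (rule 124): 11111010011
Gen 7 (rule 126): 10001111111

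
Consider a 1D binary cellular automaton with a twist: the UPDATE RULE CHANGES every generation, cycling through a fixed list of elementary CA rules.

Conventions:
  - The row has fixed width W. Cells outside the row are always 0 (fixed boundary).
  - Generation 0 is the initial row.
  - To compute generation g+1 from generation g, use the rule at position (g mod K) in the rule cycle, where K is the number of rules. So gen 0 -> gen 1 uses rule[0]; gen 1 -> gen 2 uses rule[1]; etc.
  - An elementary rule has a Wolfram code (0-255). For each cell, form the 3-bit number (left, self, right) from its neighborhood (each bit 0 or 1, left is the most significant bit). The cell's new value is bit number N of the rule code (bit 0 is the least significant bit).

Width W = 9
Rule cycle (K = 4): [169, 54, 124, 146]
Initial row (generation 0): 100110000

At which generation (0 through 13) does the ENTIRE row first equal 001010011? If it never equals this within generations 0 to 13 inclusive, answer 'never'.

Gen 0: 100110000
Gen 1 (rule 169): 000100111
Gen 2 (rule 54): 001111000
Gen 3 (rule 124): 001001100
Gen 4 (rule 146): 010110010
Gen 5 (rule 169): 001100000
Gen 6 (rule 54): 010010000
Gen 7 (rule 124): 011011000
Gen 8 (rule 146): 100000100
Gen 9 (rule 169): 001110001
Gen 10 (rule 54): 010001011
Gen 11 (rule 124): 011001111
Gen 12 (rule 146): 100110110
Gen 13 (rule 169): 000101100

Answer: never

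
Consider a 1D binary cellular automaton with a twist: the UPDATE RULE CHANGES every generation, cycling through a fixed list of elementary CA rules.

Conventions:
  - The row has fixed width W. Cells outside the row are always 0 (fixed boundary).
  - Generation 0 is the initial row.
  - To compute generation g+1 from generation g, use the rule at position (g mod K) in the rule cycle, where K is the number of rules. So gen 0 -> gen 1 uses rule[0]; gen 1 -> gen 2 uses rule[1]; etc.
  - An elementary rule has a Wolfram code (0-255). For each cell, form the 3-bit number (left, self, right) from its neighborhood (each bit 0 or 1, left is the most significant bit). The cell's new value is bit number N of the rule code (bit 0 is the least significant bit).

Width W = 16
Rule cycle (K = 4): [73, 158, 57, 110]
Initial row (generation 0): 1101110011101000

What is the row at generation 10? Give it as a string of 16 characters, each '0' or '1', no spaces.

Gen 0: 1101110011101000
Gen 1 (rule 73): 1101010010100011
Gen 2 (rule 158): 1001011110110110
Gen 3 (rule 57): 0100110001101101
Gen 4 (rule 110): 1101110011111111
Gen 5 (rule 73): 1101010010000001
Gen 6 (rule 158): 1001011111000011
Gen 7 (rule 57): 0100110000111010
Gen 8 (rule 110): 1101110001101110
Gen 9 (rule 73): 1101010101101010
Gen 10 (rule 158): 1001010101001011

Answer: 1001010101001011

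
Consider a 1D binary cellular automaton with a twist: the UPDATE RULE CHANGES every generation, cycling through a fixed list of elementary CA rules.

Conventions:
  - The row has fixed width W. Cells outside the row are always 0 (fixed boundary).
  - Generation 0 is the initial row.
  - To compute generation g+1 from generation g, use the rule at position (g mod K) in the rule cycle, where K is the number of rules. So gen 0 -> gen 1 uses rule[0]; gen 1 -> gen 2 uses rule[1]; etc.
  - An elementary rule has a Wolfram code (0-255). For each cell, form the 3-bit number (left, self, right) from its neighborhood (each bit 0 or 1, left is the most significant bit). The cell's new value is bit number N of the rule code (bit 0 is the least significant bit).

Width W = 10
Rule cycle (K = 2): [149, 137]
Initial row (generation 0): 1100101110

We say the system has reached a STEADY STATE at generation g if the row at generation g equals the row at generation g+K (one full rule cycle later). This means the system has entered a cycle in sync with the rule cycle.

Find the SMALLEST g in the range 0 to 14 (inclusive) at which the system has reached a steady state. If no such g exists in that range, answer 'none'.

Answer: none

Derivation:
Gen 0: 1100101110
Gen 1 (rule 149): 0010100101
Gen 2 (rule 137): 1000000000
Gen 3 (rule 149): 1111111111
Gen 4 (rule 137): 1111111110
Gen 5 (rule 149): 0111111101
Gen 6 (rule 137): 0111111000
Gen 7 (rule 149): 0011110111
Gen 8 (rule 137): 1011100110
Gen 9 (rule 149): 1001010001
Gen 10 (rule 137): 0000000100
Gen 11 (rule 149): 1111110111
Gen 12 (rule 137): 1111100110
Gen 13 (rule 149): 0111010001
Gen 14 (rule 137): 0110000100
Gen 15 (rule 149): 0001110111
Gen 16 (rule 137): 1101100110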